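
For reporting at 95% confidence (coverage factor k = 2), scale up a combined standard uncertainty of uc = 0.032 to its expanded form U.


U = k * uc
U = 2 * 0.032
U = 0.0640

0.0640


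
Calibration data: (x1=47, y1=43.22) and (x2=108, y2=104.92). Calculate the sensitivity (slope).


slope = (y2 - y1) / (x2 - x1)
= (104.92 - 43.22) / (108 - 47)
= 61.7000 / 61
= 1.0115

1.0115


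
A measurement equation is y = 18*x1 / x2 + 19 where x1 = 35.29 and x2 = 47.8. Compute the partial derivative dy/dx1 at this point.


y = 18*x1 / x2 + 19
dy/dx1 = 18/x2
Evaluate at x2 = 47.8: c1 = 18 / 47.8
c1 = 0.3766

0.3766


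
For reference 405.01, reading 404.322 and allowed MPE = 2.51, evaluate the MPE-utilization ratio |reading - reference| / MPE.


e = indication - reference = 404.322 - 405.01 = -0.6880
|e| = 0.6880
ratio = |e| / MPE = 0.6880 / 2.51
ratio = 0.2741

0.2741


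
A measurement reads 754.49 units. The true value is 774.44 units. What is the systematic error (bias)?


Systematic error = measured - true
= 754.49 - 774.44
= -19.9500

-19.9500


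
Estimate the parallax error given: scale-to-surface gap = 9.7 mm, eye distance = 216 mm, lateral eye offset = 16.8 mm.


error = h * offset / d
= 9.7 * 16.8 / 216
= 0.7544

0.7544


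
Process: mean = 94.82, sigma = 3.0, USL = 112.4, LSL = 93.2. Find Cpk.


Cpu = (USL - mean) / (3*sigma) = (112.4 - 94.82) / (3*3.0) = 1.9533
Cpl = (mean - LSL) / (3*sigma) = (94.82 - 93.2) / (3*3.0) = 0.1800
Cpk = min(Cpu, Cpl) = 0.1800

0.1800


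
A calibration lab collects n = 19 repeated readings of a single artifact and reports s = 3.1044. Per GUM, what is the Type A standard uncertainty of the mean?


u_A = s / sqrt(n)
u_A = 3.1044 / sqrt(19)
u_A = 3.1044 / 4.3588989
u_A = 0.7122

0.7122


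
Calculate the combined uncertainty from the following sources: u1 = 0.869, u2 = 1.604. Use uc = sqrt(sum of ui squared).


uc = sqrt(0.869^2 + 1.604^2)
uc = sqrt(3.327977)
uc = 1.8243

1.8243


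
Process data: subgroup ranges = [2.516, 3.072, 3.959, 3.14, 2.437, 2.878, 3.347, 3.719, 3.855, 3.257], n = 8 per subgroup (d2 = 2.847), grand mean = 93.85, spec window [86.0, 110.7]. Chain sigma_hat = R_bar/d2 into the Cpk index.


R_bar = (2.516 + 3.072 + 3.959 + 3.14 + 2.437 + 2.878 + 3.347 + 3.719 + 3.855 + 3.257) / 10 = 3.218
sigma = R_bar / d2 = 3.218 / 2.847 = 1.1303126
Cp = (USL - LSL)/(6*sigma) = (110.7 - 86.0)/(6*1.1303126) = 3.6421
Cpu = (110.7 - 93.85)/(3*1.1303126) = 4.9691
Cpl = (93.85 - 86.0)/(3*1.1303126) = 2.3150
Cpk = min(Cpu, Cpl) = 2.3150

2.3150


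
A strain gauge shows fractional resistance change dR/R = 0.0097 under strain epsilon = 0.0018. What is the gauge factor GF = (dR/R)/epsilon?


GF = (dR/R) / epsilon
= 0.0097 / 0.0018
= 5.3889

5.3889


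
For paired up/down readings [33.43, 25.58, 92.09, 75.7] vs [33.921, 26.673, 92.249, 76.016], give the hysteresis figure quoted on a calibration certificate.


|33.43 - 33.921| = 0.4910
|25.58 - 26.673| = 1.0930
|92.09 - 92.249| = 0.1590
|75.7 - 76.016| = 0.3160
hysteresis = max(diffs) = 1.0930

1.0930


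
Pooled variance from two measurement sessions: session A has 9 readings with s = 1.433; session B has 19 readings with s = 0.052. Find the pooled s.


s_p = sqrt(((n1-1)*s1^2 + (n2-1)*s2^2) / (n1+n2-2))
numerator = (9-1)*1.433^2 + (19-1)*0.052^2 = 16.427912 + 0.048672 = 16.476584
denominator = 9 + 19 - 2 = 26
s_p^2 = 16.476584 / 26 = 0.63371477
s_p = sqrt(0.63371477) = 0.7961

0.7961


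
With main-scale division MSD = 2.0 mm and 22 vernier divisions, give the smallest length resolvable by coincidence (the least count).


LC = MSD / n_div
= 2.0 / 22
= 0.0909

0.0909


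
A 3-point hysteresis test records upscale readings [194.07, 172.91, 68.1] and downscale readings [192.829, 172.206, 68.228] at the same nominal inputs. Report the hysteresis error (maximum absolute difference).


|194.07 - 192.829| = 1.2410
|172.91 - 172.206| = 0.7040
|68.1 - 68.228| = 0.1280
hysteresis = max(diffs) = 1.2410

1.2410


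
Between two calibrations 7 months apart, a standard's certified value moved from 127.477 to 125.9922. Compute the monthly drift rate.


rate = (v2 - v1) / months
= (125.9922 - 127.477) / 7
= -1.4848 / 7
= -0.2121

-0.2121


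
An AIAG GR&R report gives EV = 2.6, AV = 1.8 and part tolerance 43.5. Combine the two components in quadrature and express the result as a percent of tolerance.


GRR = sqrt(EV^2 + AV^2) = sqrt(2.6^2 + 1.8^2) = 3.1622777
%GRR = GRR / tol * 100 = 3.1622777 / 43.5 * 100
%GRR = 7.2696

7.2696


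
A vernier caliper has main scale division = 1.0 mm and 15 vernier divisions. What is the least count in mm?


LC = MSD / n_div
= 1.0 / 15
= 0.0667

0.0667


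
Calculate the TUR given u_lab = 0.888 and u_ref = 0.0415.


TUR = u_lab / u_ref
= 0.888 / 0.0415
= 21.3976

21.3976


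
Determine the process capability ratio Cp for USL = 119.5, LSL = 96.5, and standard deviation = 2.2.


Cp = (USL - LSL) / (6 * sigma)
= (119.5 - 96.5) / (6 * 2.2)
= 23.0000 / 13.2000
= 1.7424

1.7424


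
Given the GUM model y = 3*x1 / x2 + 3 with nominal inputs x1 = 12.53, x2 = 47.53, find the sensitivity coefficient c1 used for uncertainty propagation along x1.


y = 3*x1 / x2 + 3
dy/dx1 = 3/x2
Evaluate at x2 = 47.53: c1 = 3 / 47.53
c1 = 0.0631

0.0631


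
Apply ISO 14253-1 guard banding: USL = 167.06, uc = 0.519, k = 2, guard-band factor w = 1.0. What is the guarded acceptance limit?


U = k * uc = 2 * 0.519 = 1.038
guard band g = w * U = 1.0 * 1.038 = 1.038
AL = USL - g = 167.06 - 1.038
AL = 166.0220

166.0220


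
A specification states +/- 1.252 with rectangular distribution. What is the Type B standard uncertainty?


u_B = half_width / sqrt(3)
u_B = 1.252 / 1.7320508
u_B = 0.7228

0.7228


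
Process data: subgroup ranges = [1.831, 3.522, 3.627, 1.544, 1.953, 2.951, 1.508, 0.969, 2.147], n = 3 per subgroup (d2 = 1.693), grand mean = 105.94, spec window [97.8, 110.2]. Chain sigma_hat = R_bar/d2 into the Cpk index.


R_bar = (1.831 + 3.522 + 3.627 + 1.544 + 1.953 + 2.951 + 1.508 + 0.969 + 2.147) / 9 = 2.228
sigma = R_bar / d2 = 2.228 / 1.693 = 1.3160071
Cp = (USL - LSL)/(6*sigma) = (110.2 - 97.8)/(6*1.3160071) = 1.5704
Cpu = (110.2 - 105.94)/(3*1.3160071) = 1.0790
Cpl = (105.94 - 97.8)/(3*1.3160071) = 2.0618
Cpk = min(Cpu, Cpl) = 1.0790

1.0790


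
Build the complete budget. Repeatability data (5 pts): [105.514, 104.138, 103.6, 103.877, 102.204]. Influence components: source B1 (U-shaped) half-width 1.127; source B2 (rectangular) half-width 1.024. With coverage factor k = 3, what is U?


mean = (105.514 + 104.138 + 103.6 + 103.877 + 102.204) / 5 = 103.8666
s = sqrt(sum((x - mean)^2)/(n-1)) = 1.185644
u_A = s / sqrt(n) = 1.185644 / sqrt(5) = 0.53023612
u_B1 = 1.127 / sqrt(2) = 0.79690934
u_B2 = 1.024 / sqrt(3) = 0.59120668
uc = sqrt(0.53023612^2 + 0.79690934^2 + 0.59120668^2) = 1.1250512
U = k * uc = 3 * 1.1250512
U = 3.3752

3.3752


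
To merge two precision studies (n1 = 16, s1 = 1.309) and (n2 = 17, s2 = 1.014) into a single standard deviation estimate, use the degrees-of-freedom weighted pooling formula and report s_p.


s_p = sqrt(((n1-1)*s1^2 + (n2-1)*s2^2) / (n1+n2-2))
numerator = (16-1)*1.309^2 + (17-1)*1.014^2 = 25.702215 + 16.451136 = 42.153351
denominator = 16 + 17 - 2 = 31
s_p^2 = 42.153351 / 31 = 1.3597855
s_p = sqrt(1.3597855) = 1.1661

1.1661


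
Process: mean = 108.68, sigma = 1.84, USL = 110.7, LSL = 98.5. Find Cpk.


Cpu = (USL - mean) / (3*sigma) = (110.7 - 108.68) / (3*1.84) = 0.3659
Cpl = (mean - LSL) / (3*sigma) = (108.68 - 98.5) / (3*1.84) = 1.8442
Cpk = min(Cpu, Cpl) = 0.3659

0.3659


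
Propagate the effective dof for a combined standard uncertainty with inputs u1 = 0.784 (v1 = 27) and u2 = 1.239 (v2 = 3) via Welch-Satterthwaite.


uc = sqrt(u1^2 + u2^2) = sqrt(0.784^2 + 1.239^2) = 1.4662118
v_eff = uc^4 / (u1^4/v1 + u2^4/v2)
= 1.4662118^4 / (0.784^4/27 + 1.239^4/3)
= 4.6215413 / 0.79952483
v_eff = 5.7804

5.7804


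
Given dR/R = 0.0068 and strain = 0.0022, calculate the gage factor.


GF = (dR/R) / epsilon
= 0.0068 / 0.0022
= 3.0909

3.0909


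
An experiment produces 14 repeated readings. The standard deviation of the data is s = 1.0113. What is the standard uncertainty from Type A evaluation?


u_A = s / sqrt(n)
u_A = 1.0113 / sqrt(14)
u_A = 1.0113 / 3.7416574
u_A = 0.2703

0.2703


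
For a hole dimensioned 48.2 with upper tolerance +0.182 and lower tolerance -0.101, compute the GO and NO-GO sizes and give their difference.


GO = nominal - lower_tol (smallest hole = maximum material condition)
GO = 48.2 - 0.101 = 48.099
NO-GO = nominal + upper_tol (largest hole = least material condition)
NO-GO = 48.2 + 0.182 = 48.382
spread = NO-GO - GO = 48.382 - 48.099 = 0.2830

0.2830


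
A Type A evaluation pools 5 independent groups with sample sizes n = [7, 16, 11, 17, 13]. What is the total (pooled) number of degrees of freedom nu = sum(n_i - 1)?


nu = sum_i (n_i - 1)
nu = ((7 - 1) + (16 - 1) + (11 - 1) + (17 - 1) + (13 - 1))
nu = 6 + 15 + 10 + 16 + 12
nu = 59

59


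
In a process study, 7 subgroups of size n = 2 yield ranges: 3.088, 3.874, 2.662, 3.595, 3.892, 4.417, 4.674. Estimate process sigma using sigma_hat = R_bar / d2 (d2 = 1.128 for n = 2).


R_bar = (3.088 + 3.874 + 2.662 + 3.595 + 3.892 + 4.417 + 4.674) / 7
R_bar = 26.202 / 7 = 3.7431429
sigma_hat = R_bar / d2 = 3.7431429 / 1.128 = 3.3184

3.3184


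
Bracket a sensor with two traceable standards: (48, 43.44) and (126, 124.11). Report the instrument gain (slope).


slope = (y2 - y1) / (x2 - x1)
= (124.11 - 43.44) / (126 - 48)
= 80.6700 / 78
= 1.0342

1.0342


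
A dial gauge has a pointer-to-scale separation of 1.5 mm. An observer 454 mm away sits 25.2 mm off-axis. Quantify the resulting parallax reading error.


error = h * offset / d
= 1.5 * 25.2 / 454
= 0.0833

0.0833


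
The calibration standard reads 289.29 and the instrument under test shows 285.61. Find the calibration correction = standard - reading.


Correction = standard - reading
= 289.29 - 285.61
= 3.6800

3.6800


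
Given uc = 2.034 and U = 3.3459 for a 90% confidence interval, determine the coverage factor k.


k = U / uc
k = 3.3459 / 2.034
k = 1.645

1.645


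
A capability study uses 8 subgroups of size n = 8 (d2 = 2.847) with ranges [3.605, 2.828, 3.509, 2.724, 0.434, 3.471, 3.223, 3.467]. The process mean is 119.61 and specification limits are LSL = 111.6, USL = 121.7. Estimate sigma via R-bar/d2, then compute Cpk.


R_bar = (3.605 + 2.828 + 3.509 + 2.724 + 0.434 + 3.471 + 3.223 + 3.467) / 8 = 2.907625
sigma = R_bar / d2 = 2.907625 / 2.847 = 1.0212943
Cp = (USL - LSL)/(6*sigma) = (121.7 - 111.6)/(6*1.0212943) = 1.6482
Cpu = (121.7 - 119.61)/(3*1.0212943) = 0.6821
Cpl = (119.61 - 111.6)/(3*1.0212943) = 2.6143
Cpk = min(Cpu, Cpl) = 0.6821

0.6821


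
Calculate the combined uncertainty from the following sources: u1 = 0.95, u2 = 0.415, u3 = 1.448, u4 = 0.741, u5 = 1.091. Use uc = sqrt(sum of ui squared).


uc = sqrt(0.95^2 + 0.415^2 + 1.448^2 + 0.741^2 + 1.091^2)
uc = sqrt(4.910791)
uc = 2.2160

2.2160


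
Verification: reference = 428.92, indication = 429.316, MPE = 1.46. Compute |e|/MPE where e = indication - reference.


e = indication - reference = 429.316 - 428.92 = 0.3960
|e| = 0.3960
ratio = |e| / MPE = 0.3960 / 1.46
ratio = 0.2712

0.2712


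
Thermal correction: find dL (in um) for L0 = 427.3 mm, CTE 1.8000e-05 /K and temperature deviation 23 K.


dL = L * alpha * dT
= 427.3 * 1.8000e-05 * 23
= 0.1769022 mm
dL_um = 0.1769022 * 1000 = 176.9022 um

176.9022


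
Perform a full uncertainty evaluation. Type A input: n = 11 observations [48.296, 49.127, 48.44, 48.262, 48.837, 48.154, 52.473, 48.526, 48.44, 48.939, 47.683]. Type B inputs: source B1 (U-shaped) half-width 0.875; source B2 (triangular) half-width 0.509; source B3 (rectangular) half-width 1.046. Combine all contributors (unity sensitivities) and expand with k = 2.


mean = (48.296 + 49.127 + 48.44 + 48.262 + 48.837 + 48.154 + 52.473 + 48.526 + 48.44 + 48.939 + 47.683) / 11 = 48.83427273
s = sqrt(sum((x - mean)^2)/(n-1)) = 1.2707623
u_A = s / sqrt(n) = 1.2707623 / sqrt(11) = 0.38314925
u_B1 = 0.875 / sqrt(2) = 0.61871843
u_B2 = 0.509 / sqrt(6) = 0.20779838
u_B3 = 1.046 / sqrt(3) = 0.60390838
uc = sqrt(0.38314925^2 + 0.61871843^2 + 0.20779838^2 + 0.60390838^2) = 0.96824653
U = k * uc = 2 * 0.96824653
U = 1.9365

1.9365


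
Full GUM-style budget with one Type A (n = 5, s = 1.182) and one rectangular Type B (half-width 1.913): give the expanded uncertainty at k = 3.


u_A = s / sqrt(n) = 1.182 / sqrt(5) = 0.52860647
u_B = half_width / sqrt(3) = 1.913 / sqrt(3) = 1.1044711
uc = sqrt(u_A^2 + u_B^2) = sqrt(0.52860647^2 + 1.1044711^2) = 1.2244514
U = k * uc = 3 * 1.2244514
U = 3.6734

3.6734


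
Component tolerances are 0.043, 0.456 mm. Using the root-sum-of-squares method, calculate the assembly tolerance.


RSS = sqrt(0.043^2 + 0.456^2)
= sqrt(0.209785)
= 0.4580

0.4580


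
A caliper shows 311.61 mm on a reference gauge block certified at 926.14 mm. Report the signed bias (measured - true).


Systematic error = measured - true
= 311.61 - 926.14
= -614.5300

-614.5300


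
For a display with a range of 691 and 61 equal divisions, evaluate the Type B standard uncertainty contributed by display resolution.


resolution = range / divisions
resolution = 691 / 61 = 11.327869
u_res = resolution / (2*sqrt(3))
u_res = 11.327869 / 3.4641016
u_res = 3.2701

3.2701


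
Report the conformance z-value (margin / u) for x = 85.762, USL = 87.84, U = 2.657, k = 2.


u = U / k = 2.657 / 2 = 1.3285
margin = |USL - x| = |87.84 - 85.762| = 2.078
z = margin / u = 2.078 / 1.3285
z = 1.5642

1.5642


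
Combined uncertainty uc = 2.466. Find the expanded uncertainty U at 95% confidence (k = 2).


U = k * uc
U = 2 * 2.466
U = 4.9320

4.9320


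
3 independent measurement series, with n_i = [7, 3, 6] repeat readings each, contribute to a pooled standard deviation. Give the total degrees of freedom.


nu = sum_i (n_i - 1)
nu = ((7 - 1) + (3 - 1) + (6 - 1))
nu = 6 + 2 + 5
nu = 13

13


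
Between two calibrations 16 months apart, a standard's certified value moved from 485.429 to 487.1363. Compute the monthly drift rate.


rate = (v2 - v1) / months
= (487.1363 - 485.429) / 16
= 1.7073 / 16
= 0.1067

0.1067


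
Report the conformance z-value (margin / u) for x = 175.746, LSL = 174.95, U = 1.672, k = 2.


u = U / k = 1.672 / 2 = 0.836
margin = |LSL - x| = |174.95 - 175.746| = 0.796
z = margin / u = 0.796 / 0.836
z = 0.9522

0.9522


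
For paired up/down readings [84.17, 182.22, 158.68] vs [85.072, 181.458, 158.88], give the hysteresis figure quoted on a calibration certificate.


|84.17 - 85.072| = 0.9020
|182.22 - 181.458| = 0.7620
|158.68 - 158.88| = 0.2000
hysteresis = max(diffs) = 0.9020

0.9020


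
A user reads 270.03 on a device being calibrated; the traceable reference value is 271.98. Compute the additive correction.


Correction = standard - reading
= 271.98 - 270.03
= 1.9500

1.9500


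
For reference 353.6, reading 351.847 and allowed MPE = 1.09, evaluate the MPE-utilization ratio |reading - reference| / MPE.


e = indication - reference = 351.847 - 353.6 = -1.7530
|e| = 1.7530
ratio = |e| / MPE = 1.7530 / 1.09
ratio = 1.6083

1.6083


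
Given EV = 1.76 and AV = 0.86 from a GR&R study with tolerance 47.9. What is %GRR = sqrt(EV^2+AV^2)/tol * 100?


GRR = sqrt(EV^2 + AV^2) = sqrt(1.76^2 + 0.86^2) = 1.9588772
%GRR = GRR / tol * 100 = 1.9588772 / 47.9 * 100
%GRR = 4.0895

4.0895


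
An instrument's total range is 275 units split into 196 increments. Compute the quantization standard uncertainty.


resolution = range / divisions
resolution = 275 / 196 = 1.4030612
u_res = resolution / (2*sqrt(3))
u_res = 1.4030612 / 3.4641016
u_res = 0.4050

0.4050


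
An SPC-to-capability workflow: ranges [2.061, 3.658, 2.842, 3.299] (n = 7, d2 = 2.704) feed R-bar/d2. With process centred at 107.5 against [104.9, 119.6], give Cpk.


R_bar = (2.061 + 3.658 + 2.842 + 3.299) / 4 = 2.965
sigma = R_bar / d2 = 2.965 / 2.704 = 1.0965237
Cp = (USL - LSL)/(6*sigma) = (119.6 - 104.9)/(6*1.0965237) = 2.2343
Cpu = (119.6 - 107.5)/(3*1.0965237) = 3.6783
Cpl = (107.5 - 104.9)/(3*1.0965237) = 0.7904
Cpk = min(Cpu, Cpl) = 0.7904

0.7904


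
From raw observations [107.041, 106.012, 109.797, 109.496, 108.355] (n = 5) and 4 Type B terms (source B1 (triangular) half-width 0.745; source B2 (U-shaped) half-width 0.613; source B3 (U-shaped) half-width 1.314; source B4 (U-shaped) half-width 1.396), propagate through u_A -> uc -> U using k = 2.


mean = (107.041 + 106.012 + 109.797 + 109.496 + 108.355) / 5 = 108.1402
s = sqrt(sum((x - mean)^2)/(n-1)) = 1.6098754
u_A = s / sqrt(n) = 1.6098754 / sqrt(5) = 0.71995817
u_B1 = 0.745 / sqrt(6) = 0.30414498
u_B2 = 0.613 / sqrt(2) = 0.43345646
u_B3 = 1.314 / sqrt(2) = 0.92913831
u_B4 = 1.396 / sqrt(2) = 0.98712107
uc = sqrt(0.71995817^2 + 0.30414498^2 + 0.43345646^2 + 0.92913831^2 + 0.98712107^2) = 1.6237101
U = k * uc = 2 * 1.6237101
U = 3.2474

3.2474


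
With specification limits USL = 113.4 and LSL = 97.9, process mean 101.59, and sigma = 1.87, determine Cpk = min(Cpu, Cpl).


Cpu = (USL - mean) / (3*sigma) = (113.4 - 101.59) / (3*1.87) = 2.1052
Cpl = (mean - LSL) / (3*sigma) = (101.59 - 97.9) / (3*1.87) = 0.6578
Cpk = min(Cpu, Cpl) = 0.6578

0.6578


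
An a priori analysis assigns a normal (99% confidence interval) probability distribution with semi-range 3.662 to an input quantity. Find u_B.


u_B = half_width / 2.576
u_B = 3.662 / 2.576
u_B = 1.4216

1.4216


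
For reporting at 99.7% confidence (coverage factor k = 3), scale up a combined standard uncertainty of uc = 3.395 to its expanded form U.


U = k * uc
U = 3 * 3.395
U = 10.1850

10.1850


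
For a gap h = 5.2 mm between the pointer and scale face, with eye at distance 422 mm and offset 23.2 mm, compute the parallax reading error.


error = h * offset / d
= 5.2 * 23.2 / 422
= 0.2859

0.2859


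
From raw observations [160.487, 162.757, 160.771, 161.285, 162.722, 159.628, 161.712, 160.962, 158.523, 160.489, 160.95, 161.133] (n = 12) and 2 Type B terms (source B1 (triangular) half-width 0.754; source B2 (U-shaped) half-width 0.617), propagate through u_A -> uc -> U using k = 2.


mean = (160.487 + 162.757 + 160.771 + 161.285 + 162.722 + 159.628 + 161.712 + 160.962 + 158.523 + 160.489 + 160.95 + 161.133) / 12 = 160.9515833
s = sqrt(sum((x - mean)^2)/(n-1)) = 1.1766149
u_A = s / sqrt(n) = 1.1766149 / sqrt(12) = 0.33965946
u_B1 = 0.754 / sqrt(6) = 0.30781921
u_B2 = 0.617 / sqrt(2) = 0.43628488
uc = sqrt(0.33965946^2 + 0.30781921^2 + 0.43628488^2) = 0.6328236
U = k * uc = 2 * 0.6328236
U = 1.2656

1.2656


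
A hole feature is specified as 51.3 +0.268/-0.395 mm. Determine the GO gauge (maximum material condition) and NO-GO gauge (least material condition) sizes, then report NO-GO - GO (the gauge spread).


GO = nominal - lower_tol (smallest hole = maximum material condition)
GO = 51.3 - 0.395 = 50.905
NO-GO = nominal + upper_tol (largest hole = least material condition)
NO-GO = 51.3 + 0.268 = 51.568
spread = NO-GO - GO = 51.568 - 50.905 = 0.6630

0.6630


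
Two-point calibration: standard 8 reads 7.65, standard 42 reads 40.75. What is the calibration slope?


slope = (y2 - y1) / (x2 - x1)
= (40.75 - 7.65) / (42 - 8)
= 33.1000 / 34
= 0.9735

0.9735


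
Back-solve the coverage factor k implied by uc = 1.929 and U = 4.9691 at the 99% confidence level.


k = U / uc
k = 4.9691 / 1.929
k = 2.576

2.576


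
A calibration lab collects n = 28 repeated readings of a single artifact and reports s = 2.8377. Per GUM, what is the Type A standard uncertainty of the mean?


u_A = s / sqrt(n)
u_A = 2.8377 / sqrt(28)
u_A = 2.8377 / 5.2915026
u_A = 0.5363

0.5363


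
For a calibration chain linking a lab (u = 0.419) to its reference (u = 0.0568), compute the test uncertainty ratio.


TUR = u_lab / u_ref
= 0.419 / 0.0568
= 7.3768

7.3768


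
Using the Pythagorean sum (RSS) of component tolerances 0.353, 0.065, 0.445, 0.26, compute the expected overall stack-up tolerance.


RSS = sqrt(0.353^2 + 0.065^2 + 0.445^2 + 0.26^2)
= sqrt(0.394459)
= 0.6281

0.6281


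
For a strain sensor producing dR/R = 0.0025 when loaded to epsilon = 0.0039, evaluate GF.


GF = (dR/R) / epsilon
= 0.0025 / 0.0039
= 0.6410

0.6410


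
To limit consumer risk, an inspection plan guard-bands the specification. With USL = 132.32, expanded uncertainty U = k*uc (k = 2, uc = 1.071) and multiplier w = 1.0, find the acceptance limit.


U = k * uc = 2 * 1.071 = 2.142
guard band g = w * U = 1.0 * 2.142 = 2.142
AL = USL - g = 132.32 - 2.142
AL = 130.1780

130.1780


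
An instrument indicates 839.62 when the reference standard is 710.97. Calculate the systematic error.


Systematic error = measured - true
= 839.62 - 710.97
= 128.6500

128.6500


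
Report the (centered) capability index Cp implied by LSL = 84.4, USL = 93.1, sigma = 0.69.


Cp = (USL - LSL) / (6 * sigma)
= (93.1 - 84.4) / (6 * 0.69)
= 8.7000 / 4.1400
= 2.1014

2.1014


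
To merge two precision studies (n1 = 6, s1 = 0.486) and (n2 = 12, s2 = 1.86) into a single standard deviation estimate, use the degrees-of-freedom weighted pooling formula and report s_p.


s_p = sqrt(((n1-1)*s1^2 + (n2-1)*s2^2) / (n1+n2-2))
numerator = (6-1)*0.486^2 + (12-1)*1.86^2 = 1.18098 + 38.0556 = 39.23658
denominator = 6 + 12 - 2 = 16
s_p^2 = 39.23658 / 16 = 2.4522862
s_p = sqrt(2.4522862) = 1.5660

1.5660


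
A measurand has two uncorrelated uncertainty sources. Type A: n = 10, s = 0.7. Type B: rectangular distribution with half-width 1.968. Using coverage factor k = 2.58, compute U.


u_A = s / sqrt(n) = 0.7 / sqrt(10) = 0.22135944
u_B = half_width / sqrt(3) = 1.968 / sqrt(3) = 1.1362253
uc = sqrt(u_A^2 + u_B^2) = sqrt(0.22135944^2 + 1.1362253^2) = 1.1575871
U = k * uc = 2.58 * 1.1575871
U = 2.9866

2.9866


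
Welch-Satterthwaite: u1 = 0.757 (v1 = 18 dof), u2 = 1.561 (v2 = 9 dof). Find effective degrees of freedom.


uc = sqrt(u1^2 + u2^2) = sqrt(0.757^2 + 1.561^2) = 1.7348689
v_eff = uc^4 / (u1^4/v1 + u2^4/v2)
= 1.7348689^4 / (0.757^4/18 + 1.561^4/9)
= 9.0587161 / 0.67797798
v_eff = 13.3614

13.3614


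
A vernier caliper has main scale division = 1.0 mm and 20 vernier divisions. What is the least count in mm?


LC = MSD / n_div
= 1.0 / 20
= 0.0500

0.0500


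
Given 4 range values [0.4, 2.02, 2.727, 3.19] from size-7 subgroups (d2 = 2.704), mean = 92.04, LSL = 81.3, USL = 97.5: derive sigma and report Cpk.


R_bar = (0.4 + 2.02 + 2.727 + 3.19) / 4 = 2.08425
sigma = R_bar / d2 = 2.08425 / 2.704 = 0.77080251
Cp = (USL - LSL)/(6*sigma) = (97.5 - 81.3)/(6*0.77080251) = 3.5028
Cpu = (97.5 - 92.04)/(3*0.77080251) = 2.3612
Cpl = (92.04 - 81.3)/(3*0.77080251) = 4.6445
Cpk = min(Cpu, Cpl) = 2.3612

2.3612


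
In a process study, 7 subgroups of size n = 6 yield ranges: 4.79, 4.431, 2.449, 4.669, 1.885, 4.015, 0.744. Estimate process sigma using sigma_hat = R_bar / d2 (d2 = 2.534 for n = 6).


R_bar = (4.79 + 4.431 + 2.449 + 4.669 + 1.885 + 4.015 + 0.744) / 7
R_bar = 22.983 / 7 = 3.2832857
sigma_hat = R_bar / d2 = 3.2832857 / 2.534 = 1.2957

1.2957


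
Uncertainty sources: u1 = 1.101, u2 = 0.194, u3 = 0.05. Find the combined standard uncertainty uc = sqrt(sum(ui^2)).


uc = sqrt(1.101^2 + 0.194^2 + 0.05^2)
uc = sqrt(1.252337)
uc = 1.1191

1.1191


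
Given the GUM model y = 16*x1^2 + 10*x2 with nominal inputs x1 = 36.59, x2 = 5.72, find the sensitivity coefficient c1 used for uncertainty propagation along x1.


y = 16*x1^2 + 10*x2
dy/dx1 = 2*16*x1
Evaluate at x1 = 36.59: c1 = 32 * 36.59
c1 = 1170.8800

1170.8800


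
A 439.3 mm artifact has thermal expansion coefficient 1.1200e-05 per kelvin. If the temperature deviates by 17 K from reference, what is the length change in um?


dL = L * alpha * dT
= 439.3 * 1.1200e-05 * 17
= 0.0836427 mm
dL_um = 0.0836427 * 1000 = 83.6427 um

83.6427


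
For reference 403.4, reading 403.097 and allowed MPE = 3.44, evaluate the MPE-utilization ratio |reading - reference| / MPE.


e = indication - reference = 403.097 - 403.4 = -0.3030
|e| = 0.3030
ratio = |e| / MPE = 0.3030 / 3.44
ratio = 0.0881

0.0881


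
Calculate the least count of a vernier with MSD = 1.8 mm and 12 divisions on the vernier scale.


LC = MSD / n_div
= 1.8 / 12
= 0.1500

0.1500


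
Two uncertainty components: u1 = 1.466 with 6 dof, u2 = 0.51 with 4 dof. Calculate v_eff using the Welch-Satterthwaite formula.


uc = sqrt(u1^2 + u2^2) = sqrt(1.466^2 + 0.51^2) = 1.5521778
v_eff = uc^4 / (u1^4/v1 + u2^4/v2)
= 1.5521778^4 / (1.466^4/6 + 0.51^4/4)
= 5.8045141 / 0.78672492
v_eff = 7.3781

7.3781


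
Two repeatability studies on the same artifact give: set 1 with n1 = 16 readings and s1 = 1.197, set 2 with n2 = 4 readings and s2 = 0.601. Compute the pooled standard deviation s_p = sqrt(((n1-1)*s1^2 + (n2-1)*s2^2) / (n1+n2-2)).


s_p = sqrt(((n1-1)*s1^2 + (n2-1)*s2^2) / (n1+n2-2))
numerator = (16-1)*1.197^2 + (4-1)*0.601^2 = 21.492135 + 1.083603 = 22.575738
denominator = 16 + 4 - 2 = 18
s_p^2 = 22.575738 / 18 = 1.2542077
s_p = sqrt(1.2542077) = 1.1199

1.1199


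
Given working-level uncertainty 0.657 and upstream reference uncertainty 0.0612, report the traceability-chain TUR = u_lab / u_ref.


TUR = u_lab / u_ref
= 0.657 / 0.0612
= 10.7353

10.7353


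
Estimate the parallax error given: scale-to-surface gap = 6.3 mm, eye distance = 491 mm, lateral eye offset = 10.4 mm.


error = h * offset / d
= 6.3 * 10.4 / 491
= 0.1334

0.1334


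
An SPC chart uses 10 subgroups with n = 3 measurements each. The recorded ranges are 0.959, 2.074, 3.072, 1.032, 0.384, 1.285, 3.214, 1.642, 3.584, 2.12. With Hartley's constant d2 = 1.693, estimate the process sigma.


R_bar = (0.959 + 2.074 + 3.072 + 1.032 + 0.384 + 1.285 + 3.214 + 1.642 + 3.584 + 2.12) / 10
R_bar = 19.366 / 10 = 1.9366
sigma_hat = R_bar / d2 = 1.9366 / 1.693 = 1.1439

1.1439


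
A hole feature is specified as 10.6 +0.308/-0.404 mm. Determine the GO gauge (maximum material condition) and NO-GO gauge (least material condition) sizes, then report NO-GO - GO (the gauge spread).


GO = nominal - lower_tol (smallest hole = maximum material condition)
GO = 10.6 - 0.404 = 10.196
NO-GO = nominal + upper_tol (largest hole = least material condition)
NO-GO = 10.6 + 0.308 = 10.908
spread = NO-GO - GO = 10.908 - 10.196 = 0.7120

0.7120


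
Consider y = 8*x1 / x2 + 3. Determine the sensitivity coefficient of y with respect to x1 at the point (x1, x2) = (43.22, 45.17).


y = 8*x1 / x2 + 3
dy/dx1 = 8/x2
Evaluate at x2 = 45.17: c1 = 8 / 45.17
c1 = 0.1771

0.1771


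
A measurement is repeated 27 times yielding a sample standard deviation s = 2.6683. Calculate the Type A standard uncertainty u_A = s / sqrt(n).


u_A = s / sqrt(n)
u_A = 2.6683 / sqrt(27)
u_A = 2.6683 / 5.1961524
u_A = 0.5135

0.5135


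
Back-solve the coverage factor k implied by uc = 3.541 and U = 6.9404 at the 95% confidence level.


k = U / uc
k = 6.9404 / 3.541
k = 1.96

1.96


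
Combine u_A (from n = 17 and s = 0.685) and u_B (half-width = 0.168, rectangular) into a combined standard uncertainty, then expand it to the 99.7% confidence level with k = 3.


u_A = s / sqrt(n) = 0.685 / sqrt(17) = 0.1661369
u_B = half_width / sqrt(3) = 0.168 / sqrt(3) = 0.096994845
uc = sqrt(u_A^2 + u_B^2) = sqrt(0.1661369^2 + 0.096994845^2) = 0.19237845
U = k * uc = 3 * 0.19237845
U = 0.5771

0.5771


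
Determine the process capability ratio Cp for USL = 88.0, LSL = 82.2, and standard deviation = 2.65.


Cp = (USL - LSL) / (6 * sigma)
= (88.0 - 82.2) / (6 * 2.65)
= 5.8000 / 15.9000
= 0.3648

0.3648


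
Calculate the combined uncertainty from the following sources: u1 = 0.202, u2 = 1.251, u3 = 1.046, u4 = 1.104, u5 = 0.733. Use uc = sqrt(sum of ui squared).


uc = sqrt(0.202^2 + 1.251^2 + 1.046^2 + 1.104^2 + 0.733^2)
uc = sqrt(4.456026)
uc = 2.1109

2.1109


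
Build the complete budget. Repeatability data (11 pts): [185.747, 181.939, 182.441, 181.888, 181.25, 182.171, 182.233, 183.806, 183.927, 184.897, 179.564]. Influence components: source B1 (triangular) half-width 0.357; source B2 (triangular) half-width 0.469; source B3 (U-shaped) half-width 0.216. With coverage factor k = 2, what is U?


mean = (185.747 + 181.939 + 182.441 + 181.888 + 181.25 + 182.171 + 182.233 + 183.806 + 183.927 + 184.897 + 179.564) / 11 = 182.7148182
s = sqrt(sum((x - mean)^2)/(n-1)) = 1.748652
u_A = s / sqrt(n) = 1.748652 / sqrt(11) = 0.52723842
u_B1 = 0.357 / sqrt(6) = 0.14574464
u_B2 = 0.469 / sqrt(6) = 0.19146845
u_B3 = 0.216 / sqrt(2) = 0.15273506
uc = sqrt(0.52723842^2 + 0.14574464^2 + 0.19146845^2 + 0.15273506^2) = 0.59934132
U = k * uc = 2 * 0.59934132
U = 1.1987

1.1987


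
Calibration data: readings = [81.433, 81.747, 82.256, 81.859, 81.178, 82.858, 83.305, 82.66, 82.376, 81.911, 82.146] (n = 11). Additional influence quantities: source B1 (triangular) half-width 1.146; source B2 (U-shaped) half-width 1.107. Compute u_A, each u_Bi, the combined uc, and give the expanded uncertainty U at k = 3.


mean = (81.433 + 81.747 + 82.256 + 81.859 + 81.178 + 82.858 + 83.305 + 82.66 + 82.376 + 81.911 + 82.146) / 11 = 82.15718182
s = sqrt(sum((x - mean)^2)/(n-1)) = 0.62611769
u_A = s / sqrt(n) = 0.62611769 / sqrt(11) = 0.18878159
u_B1 = 1.146 / sqrt(6) = 0.46785254
u_B2 = 1.107 / sqrt(2) = 0.78276721
uc = sqrt(0.18878159^2 + 0.46785254^2 + 0.78276721^2) = 0.93126204
U = k * uc = 3 * 0.93126204
U = 2.7938

2.7938


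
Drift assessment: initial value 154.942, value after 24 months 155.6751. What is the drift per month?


rate = (v2 - v1) / months
= (155.6751 - 154.942) / 24
= 0.7331 / 24
= 0.0305

0.0305


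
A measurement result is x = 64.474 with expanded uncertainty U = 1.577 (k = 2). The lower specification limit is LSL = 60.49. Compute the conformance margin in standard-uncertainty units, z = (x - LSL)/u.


u = U / k = 1.577 / 2 = 0.7885
margin = |LSL - x| = |60.49 - 64.474| = 3.984
z = margin / u = 3.984 / 0.7885
z = 5.0526

5.0526


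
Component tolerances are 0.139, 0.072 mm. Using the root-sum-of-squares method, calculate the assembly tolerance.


RSS = sqrt(0.139^2 + 0.072^2)
= sqrt(0.024505)
= 0.1565

0.1565


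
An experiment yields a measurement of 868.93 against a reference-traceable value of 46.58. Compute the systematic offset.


Systematic error = measured - true
= 868.93 - 46.58
= 822.3500

822.3500


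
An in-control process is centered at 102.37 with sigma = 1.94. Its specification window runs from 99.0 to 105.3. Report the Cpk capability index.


Cpu = (USL - mean) / (3*sigma) = (105.3 - 102.37) / (3*1.94) = 0.5034
Cpl = (mean - LSL) / (3*sigma) = (102.37 - 99.0) / (3*1.94) = 0.5790
Cpk = min(Cpu, Cpl) = 0.5034

0.5034


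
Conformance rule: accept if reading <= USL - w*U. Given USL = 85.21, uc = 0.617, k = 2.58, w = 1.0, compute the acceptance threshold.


U = k * uc = 2.58 * 0.617 = 1.59186
guard band g = w * U = 1.0 * 1.59186 = 1.59186
AL = USL - g = 85.21 - 1.59186
AL = 83.6181

83.6181


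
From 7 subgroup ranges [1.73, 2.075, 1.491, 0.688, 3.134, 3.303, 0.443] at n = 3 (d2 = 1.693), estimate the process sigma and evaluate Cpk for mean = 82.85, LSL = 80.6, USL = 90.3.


R_bar = (1.73 + 2.075 + 1.491 + 0.688 + 3.134 + 3.303 + 0.443) / 7 = 1.8377143
sigma = R_bar / d2 = 1.8377143 / 1.693 = 1.085478
Cp = (USL - LSL)/(6*sigma) = (90.3 - 80.6)/(6*1.085478) = 1.4894
Cpu = (90.3 - 82.85)/(3*1.085478) = 2.2878
Cpl = (82.85 - 80.6)/(3*1.085478) = 0.6909
Cpk = min(Cpu, Cpl) = 0.6909

0.6909


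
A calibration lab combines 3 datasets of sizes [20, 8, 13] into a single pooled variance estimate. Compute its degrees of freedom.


nu = sum_i (n_i - 1)
nu = ((20 - 1) + (8 - 1) + (13 - 1))
nu = 19 + 7 + 12
nu = 38

38


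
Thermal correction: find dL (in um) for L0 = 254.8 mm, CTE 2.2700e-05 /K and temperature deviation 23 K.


dL = L * alpha * dT
= 254.8 * 2.2700e-05 * 23
= 0.1330311 mm
dL_um = 0.1330311 * 1000 = 133.0311 um

133.0311


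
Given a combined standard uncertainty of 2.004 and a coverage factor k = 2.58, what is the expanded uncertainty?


U = k * uc
U = 2.58 * 2.004
U = 5.1703

5.1703


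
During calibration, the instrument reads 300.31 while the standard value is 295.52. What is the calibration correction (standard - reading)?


Correction = standard - reading
= 295.52 - 300.31
= -4.7900

-4.7900


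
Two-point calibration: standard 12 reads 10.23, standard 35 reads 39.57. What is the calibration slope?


slope = (y2 - y1) / (x2 - x1)
= (39.57 - 10.23) / (35 - 12)
= 29.3400 / 23
= 1.2757

1.2757


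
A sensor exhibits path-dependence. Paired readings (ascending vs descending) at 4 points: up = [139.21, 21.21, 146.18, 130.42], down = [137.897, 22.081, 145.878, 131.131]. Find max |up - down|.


|139.21 - 137.897| = 1.3130
|21.21 - 22.081| = 0.8710
|146.18 - 145.878| = 0.3020
|130.42 - 131.131| = 0.7110
hysteresis = max(diffs) = 1.3130

1.3130


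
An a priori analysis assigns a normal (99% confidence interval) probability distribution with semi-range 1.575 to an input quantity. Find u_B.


u_B = half_width / 2.576
u_B = 1.575 / 2.576
u_B = 0.6114

0.6114


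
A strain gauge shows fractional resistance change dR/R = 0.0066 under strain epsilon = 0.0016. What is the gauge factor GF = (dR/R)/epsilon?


GF = (dR/R) / epsilon
= 0.0066 / 0.0016
= 4.1250

4.1250


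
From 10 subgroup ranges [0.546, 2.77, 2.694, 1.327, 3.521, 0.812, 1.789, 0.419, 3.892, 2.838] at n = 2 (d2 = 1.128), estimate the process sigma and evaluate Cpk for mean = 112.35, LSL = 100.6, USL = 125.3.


R_bar = (0.546 + 2.77 + 2.694 + 1.327 + 3.521 + 0.812 + 1.789 + 0.419 + 3.892 + 2.838) / 10 = 2.0608
sigma = R_bar / d2 = 2.0608 / 1.128 = 1.8269504
Cp = (USL - LSL)/(6*sigma) = (125.3 - 100.6)/(6*1.8269504) = 2.2533
Cpu = (125.3 - 112.35)/(3*1.8269504) = 2.3628
Cpl = (112.35 - 100.6)/(3*1.8269504) = 2.1438
Cpk = min(Cpu, Cpl) = 2.1438

2.1438


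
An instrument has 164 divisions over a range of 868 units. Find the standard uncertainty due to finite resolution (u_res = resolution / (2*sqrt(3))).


resolution = range / divisions
resolution = 868 / 164 = 5.2926829
u_res = resolution / (2*sqrt(3))
u_res = 5.2926829 / 3.4641016
u_res = 1.5279

1.5279


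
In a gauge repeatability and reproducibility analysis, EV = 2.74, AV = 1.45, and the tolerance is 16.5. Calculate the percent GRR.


GRR = sqrt(EV^2 + AV^2) = sqrt(2.74^2 + 1.45^2) = 3.1000161
%GRR = GRR / tol * 100 = 3.1000161 / 16.5 * 100
%GRR = 18.7880

18.7880


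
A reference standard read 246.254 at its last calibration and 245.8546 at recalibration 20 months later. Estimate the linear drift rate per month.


rate = (v2 - v1) / months
= (245.8546 - 246.254) / 20
= -0.3994 / 20
= -0.0200

-0.0200


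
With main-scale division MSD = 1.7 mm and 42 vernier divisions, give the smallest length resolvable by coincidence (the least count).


LC = MSD / n_div
= 1.7 / 42
= 0.0405

0.0405


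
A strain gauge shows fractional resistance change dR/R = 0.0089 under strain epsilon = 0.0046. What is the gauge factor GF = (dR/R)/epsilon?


GF = (dR/R) / epsilon
= 0.0089 / 0.0046
= 1.9348

1.9348


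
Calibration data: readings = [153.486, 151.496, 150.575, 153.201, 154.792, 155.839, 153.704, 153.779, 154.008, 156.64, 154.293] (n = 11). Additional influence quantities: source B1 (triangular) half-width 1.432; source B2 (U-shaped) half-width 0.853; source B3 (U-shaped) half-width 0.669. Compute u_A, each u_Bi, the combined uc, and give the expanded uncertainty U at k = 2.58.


mean = (153.486 + 151.496 + 150.575 + 153.201 + 154.792 + 155.839 + 153.704 + 153.779 + 154.008 + 156.64 + 154.293) / 11 = 153.8011818
s = sqrt(sum((x - mean)^2)/(n-1)) = 1.7224859
u_A = s / sqrt(n) = 1.7224859 / sqrt(11) = 0.51934904
u_B1 = 1.432 / sqrt(6) = 0.58461155
u_B2 = 0.853 / sqrt(2) = 0.60316208
u_B3 = 0.669 / sqrt(2) = 0.47305444
uc = sqrt(0.51934904^2 + 0.58461155^2 + 0.60316208^2 + 0.47305444^2) = 1.0950247
U = k * uc = 2.58 * 1.0950247
U = 2.8252

2.8252


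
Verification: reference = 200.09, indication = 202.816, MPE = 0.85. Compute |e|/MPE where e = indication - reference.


e = indication - reference = 202.816 - 200.09 = 2.7260
|e| = 2.7260
ratio = |e| / MPE = 2.7260 / 0.85
ratio = 3.2071

3.2071


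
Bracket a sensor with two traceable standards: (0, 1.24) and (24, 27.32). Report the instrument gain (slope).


slope = (y2 - y1) / (x2 - x1)
= (27.32 - 1.24) / (24 - 0)
= 26.0800 / 24
= 1.0867

1.0867


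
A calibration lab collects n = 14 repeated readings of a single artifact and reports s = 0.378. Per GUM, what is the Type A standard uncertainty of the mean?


u_A = s / sqrt(n)
u_A = 0.378 / sqrt(14)
u_A = 0.378 / 3.7416574
u_A = 0.1010

0.1010


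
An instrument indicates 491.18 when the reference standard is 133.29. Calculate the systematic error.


Systematic error = measured - true
= 491.18 - 133.29
= 357.8900

357.8900


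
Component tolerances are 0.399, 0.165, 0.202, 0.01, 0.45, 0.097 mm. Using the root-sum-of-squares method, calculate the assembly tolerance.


RSS = sqrt(0.399^2 + 0.165^2 + 0.202^2 + 0.01^2 + 0.45^2 + 0.097^2)
= sqrt(0.439239)
= 0.6628

0.6628


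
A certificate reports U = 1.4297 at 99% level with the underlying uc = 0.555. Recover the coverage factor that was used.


k = U / uc
k = 1.4297 / 0.555
k = 2.576

2.576


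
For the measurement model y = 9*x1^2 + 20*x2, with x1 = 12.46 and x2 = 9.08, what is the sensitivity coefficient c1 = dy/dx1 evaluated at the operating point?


y = 9*x1^2 + 20*x2
dy/dx1 = 2*9*x1
Evaluate at x1 = 12.46: c1 = 18 * 12.46
c1 = 224.2800

224.2800


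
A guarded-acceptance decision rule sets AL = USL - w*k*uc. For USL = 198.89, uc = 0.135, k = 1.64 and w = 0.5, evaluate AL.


U = k * uc = 1.64 * 0.135 = 0.2214
guard band g = w * U = 0.5 * 0.2214 = 0.1107
AL = USL - g = 198.89 - 0.1107
AL = 198.7793

198.7793


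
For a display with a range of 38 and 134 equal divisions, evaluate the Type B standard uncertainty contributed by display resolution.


resolution = range / divisions
resolution = 38 / 134 = 0.28358209
u_res = resolution / (2*sqrt(3))
u_res = 0.28358209 / 3.4641016
u_res = 0.0819

0.0819


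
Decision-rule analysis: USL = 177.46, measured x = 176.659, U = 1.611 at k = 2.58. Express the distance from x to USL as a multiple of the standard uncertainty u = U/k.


u = U / k = 1.611 / 2.58 = 0.6244186
margin = |USL - x| = |177.46 - 176.659| = 0.801
z = margin / u = 0.801 / 0.6244186
z = 1.2828

1.2828


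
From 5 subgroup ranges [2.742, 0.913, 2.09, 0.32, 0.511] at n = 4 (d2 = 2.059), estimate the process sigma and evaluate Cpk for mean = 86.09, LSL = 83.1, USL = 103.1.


R_bar = (2.742 + 0.913 + 2.09 + 0.32 + 0.511) / 5 = 1.3152
sigma = R_bar / d2 = 1.3152 / 2.059 = 0.63875668
Cp = (USL - LSL)/(6*sigma) = (103.1 - 83.1)/(6*0.63875668) = 5.2185
Cpu = (103.1 - 86.09)/(3*0.63875668) = 8.8766
Cpl = (86.09 - 83.1)/(3*0.63875668) = 1.5603
Cpk = min(Cpu, Cpl) = 1.5603

1.5603


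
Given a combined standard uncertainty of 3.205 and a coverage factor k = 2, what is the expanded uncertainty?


U = k * uc
U = 2 * 3.205
U = 6.4100

6.4100


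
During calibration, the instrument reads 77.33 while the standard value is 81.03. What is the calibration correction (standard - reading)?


Correction = standard - reading
= 81.03 - 77.33
= 3.7000

3.7000


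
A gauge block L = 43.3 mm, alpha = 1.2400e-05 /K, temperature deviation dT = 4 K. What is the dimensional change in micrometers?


dL = L * alpha * dT
= 43.3 * 1.2400e-05 * 4
= 0.0021477 mm
dL_um = 0.0021477 * 1000 = 2.1477 um

2.1477


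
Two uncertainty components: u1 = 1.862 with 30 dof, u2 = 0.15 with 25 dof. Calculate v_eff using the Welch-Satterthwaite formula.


uc = sqrt(u1^2 + u2^2) = sqrt(1.862^2 + 0.15^2) = 1.8680321
v_eff = uc^4 / (u1^4/v1 + u2^4/v2)
= 1.8680321^4 / (1.862^4/30 + 0.15^4/25)
= 12.176917 / 0.40070005
v_eff = 30.3891

30.3891
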